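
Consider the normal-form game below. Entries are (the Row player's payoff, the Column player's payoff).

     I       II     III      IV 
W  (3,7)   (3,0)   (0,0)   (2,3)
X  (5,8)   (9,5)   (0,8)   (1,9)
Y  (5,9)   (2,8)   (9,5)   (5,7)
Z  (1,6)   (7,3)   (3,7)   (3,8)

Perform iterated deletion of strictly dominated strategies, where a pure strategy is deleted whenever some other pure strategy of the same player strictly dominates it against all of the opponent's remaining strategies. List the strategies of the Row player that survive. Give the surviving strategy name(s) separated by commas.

X, Y

The Column player's strategy II is strictly dominated by I (W: 7>0, X: 8>5, Y: 9>8, Z: 6>3) and is removed.
The Row player's strategy W is strictly dominated by Y (I: 5>3, III: 9>0, IV: 5>2) and is removed.
For the Row player, Y strictly dominates Z on the remaining columns (I: 5>1, III: 9>3, IV: 5>3); eliminate Z.
The Column player's strategy III is strictly dominated by IV (X: 9>8, Y: 7>5) and is removed.
Among the remaining strategies, none is strictly dominated by another pure strategy of the same player, so the elimination stops.
Surviving strategies — the Row player: {X, Y}; the Column player: {I, IV}.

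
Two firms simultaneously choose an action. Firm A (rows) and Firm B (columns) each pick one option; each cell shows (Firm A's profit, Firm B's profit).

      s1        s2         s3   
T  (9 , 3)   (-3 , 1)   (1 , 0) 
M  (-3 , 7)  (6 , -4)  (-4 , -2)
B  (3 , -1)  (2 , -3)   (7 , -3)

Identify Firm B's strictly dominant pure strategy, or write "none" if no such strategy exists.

s1

s1 vs s2: T: 3>1, M: 7>-4, B: -1>-3.
s1 vs s3: T: 3>0, M: 7>-2, B: -1>-3.
s1 strictly beats every other strategy against every opponent action, so it is strictly dominant.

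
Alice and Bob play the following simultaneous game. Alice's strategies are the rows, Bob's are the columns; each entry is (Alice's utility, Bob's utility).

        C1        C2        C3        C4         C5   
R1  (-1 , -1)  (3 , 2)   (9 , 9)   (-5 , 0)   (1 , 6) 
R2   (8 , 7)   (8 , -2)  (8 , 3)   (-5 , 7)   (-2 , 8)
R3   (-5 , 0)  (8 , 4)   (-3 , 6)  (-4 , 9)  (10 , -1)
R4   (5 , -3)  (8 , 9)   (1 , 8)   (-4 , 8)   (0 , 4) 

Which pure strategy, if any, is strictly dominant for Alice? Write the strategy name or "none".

R1 fails to dominate R2 at C1 (-1<8).
R2 fails to dominate R1 at C3 (8<9).
R3 fails to dominate R1 at C1 (-5<-1).
R4 fails to dominate R1 at C3 (1<9).
No single strategy dominates all the others.

none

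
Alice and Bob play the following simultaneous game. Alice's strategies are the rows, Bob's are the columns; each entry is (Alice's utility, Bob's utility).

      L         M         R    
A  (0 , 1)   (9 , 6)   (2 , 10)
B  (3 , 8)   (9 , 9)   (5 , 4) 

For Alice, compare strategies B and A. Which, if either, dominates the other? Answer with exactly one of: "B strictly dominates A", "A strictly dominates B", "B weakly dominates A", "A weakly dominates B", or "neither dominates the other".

B weakly dominates A

Compare B to A across each choice by Bob: L: 3>0, M: 9=9, R: 5>2.
B is at least as good everywhere and strictly better somewhere (tied only at M), so B weakly but not strictly dominates A.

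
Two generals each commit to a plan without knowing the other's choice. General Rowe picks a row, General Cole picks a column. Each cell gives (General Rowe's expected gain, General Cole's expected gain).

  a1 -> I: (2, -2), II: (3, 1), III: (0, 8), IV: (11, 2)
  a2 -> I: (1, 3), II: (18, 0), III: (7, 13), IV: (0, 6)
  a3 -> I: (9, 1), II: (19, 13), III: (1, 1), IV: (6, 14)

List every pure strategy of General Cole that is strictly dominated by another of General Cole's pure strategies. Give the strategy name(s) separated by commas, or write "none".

I, II

I is strictly dominated by IV (a1: 2>-2, a2: 6>3, a3: 14>1).
II: dominated, since IV does at least as well everywhere (a1: 2>1, a2: 6>0, a3: 14>13).
Nothing dominates III: I at a1 (8>-2); II at a1 (8>1); IV at a1 (8>2).
Nothing dominates IV: I at a1 (2>-2); II at a1 (2>1); III at a3 (14>1).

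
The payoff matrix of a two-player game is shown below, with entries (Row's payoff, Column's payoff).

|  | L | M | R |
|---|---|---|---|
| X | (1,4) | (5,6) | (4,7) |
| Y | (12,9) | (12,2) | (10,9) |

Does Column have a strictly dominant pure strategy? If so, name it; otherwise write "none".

L fails to dominate M at X (4<6).
M fails to dominate L at Y (2<9).
R fails to dominate L at Y (9=9).
No single strategy dominates all the others.

none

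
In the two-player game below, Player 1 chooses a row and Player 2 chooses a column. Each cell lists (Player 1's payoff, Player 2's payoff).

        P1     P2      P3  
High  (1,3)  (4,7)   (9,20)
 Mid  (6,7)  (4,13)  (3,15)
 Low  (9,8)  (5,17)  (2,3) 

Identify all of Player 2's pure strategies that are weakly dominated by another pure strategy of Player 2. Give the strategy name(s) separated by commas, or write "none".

P1

P2 weakly dominates P1 — High: 7>3, Mid: 13>7, Low: 17>8.
Nothing dominates P2: P1 at High (7>3); P3 at Low (17>3).
P3 is not dominated — it holds its own against P1 at High (20>3); P2 at High (20>7).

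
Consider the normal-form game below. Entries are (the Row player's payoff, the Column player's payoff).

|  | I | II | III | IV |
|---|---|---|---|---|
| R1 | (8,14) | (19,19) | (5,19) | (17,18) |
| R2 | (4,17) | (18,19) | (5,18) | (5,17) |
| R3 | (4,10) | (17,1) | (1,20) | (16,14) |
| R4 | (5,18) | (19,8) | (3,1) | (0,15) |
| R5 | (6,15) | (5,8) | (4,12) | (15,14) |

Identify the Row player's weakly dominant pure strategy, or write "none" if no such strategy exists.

R1 vs R2: I: 8>4, II: 19>18, III: 5=5, IV: 17>5.
R1 vs R3: I: 8>4, II: 19>17, III: 5>1, IV: 17>16.
R1 vs R4: I: 8>5, II: 19=19, III: 5>3, IV: 17>0.
R1 vs R5: I: 8>6, II: 19>5, III: 5>4, IV: 17>15.
R1 is at least as good as every other strategy against every opponent action, so it is weakly dominant.

R1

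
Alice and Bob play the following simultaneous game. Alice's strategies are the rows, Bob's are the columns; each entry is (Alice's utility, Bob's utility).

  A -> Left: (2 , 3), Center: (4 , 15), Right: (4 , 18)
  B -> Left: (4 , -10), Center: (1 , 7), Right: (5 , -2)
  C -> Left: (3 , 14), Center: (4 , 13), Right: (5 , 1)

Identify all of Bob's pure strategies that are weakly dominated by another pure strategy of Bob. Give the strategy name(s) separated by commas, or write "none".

none

Nothing dominates Left: Center at C (14>13); Right at C (14>1).
Nothing dominates Center: Left at A (15>3); Right at B (7>-2).
Right is not dominated — it holds its own against Left at A (18>3); Center at A (18>15).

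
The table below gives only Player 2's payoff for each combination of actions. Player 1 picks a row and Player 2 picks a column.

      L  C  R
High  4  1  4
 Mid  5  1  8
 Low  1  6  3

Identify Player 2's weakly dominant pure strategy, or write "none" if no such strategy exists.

none

L fails to dominate C at Low (1<6).
C fails to dominate L at High (1<4).
R fails to dominate C at Low (3<6).
No single strategy dominates all the others.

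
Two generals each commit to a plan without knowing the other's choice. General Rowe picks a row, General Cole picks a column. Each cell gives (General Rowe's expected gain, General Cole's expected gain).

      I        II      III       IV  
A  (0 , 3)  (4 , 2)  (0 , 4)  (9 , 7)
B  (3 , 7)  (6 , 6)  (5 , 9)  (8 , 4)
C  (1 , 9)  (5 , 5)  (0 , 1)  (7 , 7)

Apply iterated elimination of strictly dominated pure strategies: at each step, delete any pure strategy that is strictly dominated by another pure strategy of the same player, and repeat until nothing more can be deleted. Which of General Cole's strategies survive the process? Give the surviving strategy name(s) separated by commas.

III, IV

Row C is eliminated: B beats it against every remaining column (I: 3>1, II: 6>5, III: 5>0, IV: 8>7).
General Cole's strategy I is strictly dominated by III (A: 4>3, B: 9>7) and is removed.
General Cole's strategy II is strictly dominated by III (A: 4>2, B: 9>6) and is removed.
Among the remaining strategies, none is strictly dominated by another pure strategy of the same player, so the elimination stops.
Surviving strategies — General Rowe: {A, B}; General Cole: {III, IV}.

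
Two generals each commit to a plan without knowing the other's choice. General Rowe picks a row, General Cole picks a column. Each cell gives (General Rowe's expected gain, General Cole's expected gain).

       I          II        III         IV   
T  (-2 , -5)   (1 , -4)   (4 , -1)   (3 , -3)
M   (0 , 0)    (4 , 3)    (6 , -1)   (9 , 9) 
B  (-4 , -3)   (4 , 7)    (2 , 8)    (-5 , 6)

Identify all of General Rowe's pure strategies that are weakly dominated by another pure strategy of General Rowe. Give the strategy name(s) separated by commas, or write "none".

T: dominated, since M does at least as well everywhere (I: 0>-2, II: 4>1, III: 6>4, IV: 9>3).
M: no other strategy beats it everywhere (T at I (0>-2); B at I (0>-4)).
B is weakly dominated by M (I: 0>-4, II: 4=4, III: 6>2, IV: 9>-5).

T, B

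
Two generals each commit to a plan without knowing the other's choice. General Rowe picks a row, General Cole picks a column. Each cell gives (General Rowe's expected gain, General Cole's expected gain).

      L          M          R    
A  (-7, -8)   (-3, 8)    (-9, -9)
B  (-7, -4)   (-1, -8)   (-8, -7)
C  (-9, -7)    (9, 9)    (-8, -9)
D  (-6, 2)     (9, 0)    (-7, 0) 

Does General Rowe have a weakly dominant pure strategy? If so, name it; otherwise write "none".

D vs A: L: -6>-7, M: 9>-3, R: -7>-9.
D vs B: L: -6>-7, M: 9>-1, R: -7>-8.
D vs C: L: -6>-9, M: 9=9, R: -7>-8.
D is at least as good as every other strategy against every opponent action, so it is weakly dominant.

D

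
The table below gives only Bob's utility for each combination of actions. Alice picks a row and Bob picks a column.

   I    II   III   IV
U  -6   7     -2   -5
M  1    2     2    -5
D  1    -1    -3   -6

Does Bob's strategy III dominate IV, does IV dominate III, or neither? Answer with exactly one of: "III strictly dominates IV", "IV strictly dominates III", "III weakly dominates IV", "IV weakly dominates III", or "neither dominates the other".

III strictly dominates IV

Compare III to IV across each choice by Alice: U: -2>-5, M: 2>-5, D: -3>-6.
Every comparison favours III, so III strictly dominates IV.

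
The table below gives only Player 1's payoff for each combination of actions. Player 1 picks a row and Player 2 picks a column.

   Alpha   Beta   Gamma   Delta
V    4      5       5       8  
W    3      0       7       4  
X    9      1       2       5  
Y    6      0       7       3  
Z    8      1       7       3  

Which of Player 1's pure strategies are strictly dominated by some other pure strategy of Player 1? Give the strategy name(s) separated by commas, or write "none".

none

V is not dominated — it holds its own against W at Alpha (4>3); X at Beta (5>1); Y at Beta (5>0); Z at Beta (5>1).
W is not dominated — it holds its own against V at Gamma (7>5); X at Gamma (7>2); Y at Beta (0=0); Z at Gamma (7=7).
Nothing dominates X: V at Alpha (9>4); W at Alpha (9>3); Y at Alpha (9>6); Z at Alpha (9>8).
Y: no other strategy beats it everywhere (V at Alpha (6>4); W at Alpha (6>3); X at Gamma (7>2); Z at Gamma (7=7)).
Z is not dominated — it holds its own against V at Alpha (8>4); W at Alpha (8>3); X at Beta (1=1); Y at Alpha (8>6).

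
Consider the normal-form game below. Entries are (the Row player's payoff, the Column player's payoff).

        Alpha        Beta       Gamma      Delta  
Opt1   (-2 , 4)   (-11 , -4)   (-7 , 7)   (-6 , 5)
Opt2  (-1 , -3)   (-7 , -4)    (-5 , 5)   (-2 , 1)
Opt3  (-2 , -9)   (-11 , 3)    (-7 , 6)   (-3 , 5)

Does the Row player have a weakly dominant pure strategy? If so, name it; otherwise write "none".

Opt2 vs Opt1: Alpha: -1>-2, Beta: -7>-11, Gamma: -5>-7, Delta: -2>-6.
Opt2 vs Opt3: Alpha: -1>-2, Beta: -7>-11, Gamma: -5>-7, Delta: -2>-3.
Opt2 is at least as good as every other strategy against every opponent action, so it is weakly dominant.

Opt2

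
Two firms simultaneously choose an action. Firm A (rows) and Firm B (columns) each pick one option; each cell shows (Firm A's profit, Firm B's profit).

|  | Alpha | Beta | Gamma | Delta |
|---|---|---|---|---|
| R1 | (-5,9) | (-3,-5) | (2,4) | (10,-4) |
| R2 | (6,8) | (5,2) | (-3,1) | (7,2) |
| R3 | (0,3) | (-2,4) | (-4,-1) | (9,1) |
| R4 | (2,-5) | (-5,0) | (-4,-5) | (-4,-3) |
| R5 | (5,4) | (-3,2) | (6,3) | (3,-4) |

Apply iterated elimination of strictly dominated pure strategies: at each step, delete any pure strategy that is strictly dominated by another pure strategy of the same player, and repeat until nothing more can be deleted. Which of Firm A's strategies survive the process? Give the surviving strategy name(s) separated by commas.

For Firm A, R2 strictly dominates R4 on the remaining columns (Alpha: 6>2, Beta: 5>-5, Gamma: -3>-4, Delta: 7>-4); eliminate R4.
Column Gamma is eliminated: Alpha beats it against every remaining row (R1: 9>4, R2: 8>1, R3: 3>-1, R5: 4>3).
Firm A's strategy R5 is strictly dominated by R2 (Alpha: 6>5, Beta: 5>-3, Delta: 7>3) and is removed.
Column Delta is eliminated: Alpha beats it against every remaining row (R1: 9>-4, R2: 8>2, R3: 3>1).
Firm A's strategy R1 is strictly dominated by R2 (Alpha: 6>-5, Beta: 5>-3) and is removed.
Row R3 is eliminated: R2 beats it against every remaining column (Alpha: 6>0, Beta: 5>-2).
For Firm B, Alpha strictly dominates Beta on the remaining rows (R2: 8>2); eliminate Beta.
Among the remaining strategies, none is strictly dominated by another pure strategy of the same player, so the elimination stops.
Surviving strategies — Firm A: {R2}; Firm B: {Alpha}.

R2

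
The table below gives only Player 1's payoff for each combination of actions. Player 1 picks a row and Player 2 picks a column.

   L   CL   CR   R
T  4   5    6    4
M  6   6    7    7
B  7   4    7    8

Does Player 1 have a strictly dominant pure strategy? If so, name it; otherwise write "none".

T fails to dominate M at L (4<6).
M fails to dominate B at L (6<7).
B fails to dominate T at CL (4<5).
No single strategy dominates all the others.

none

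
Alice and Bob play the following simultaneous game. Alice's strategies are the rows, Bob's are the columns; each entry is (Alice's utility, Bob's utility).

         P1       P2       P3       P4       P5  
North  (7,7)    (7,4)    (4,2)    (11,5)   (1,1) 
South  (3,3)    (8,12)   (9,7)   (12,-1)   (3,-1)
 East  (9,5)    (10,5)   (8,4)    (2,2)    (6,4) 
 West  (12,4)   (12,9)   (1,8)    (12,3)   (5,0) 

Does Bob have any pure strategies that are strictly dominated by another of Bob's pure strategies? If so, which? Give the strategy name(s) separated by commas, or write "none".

P1 is not dominated — it holds its own against P2 at North (7>4); P3 at North (7>2); P4 at North (7>5); P5 at North (7>1).
P2 is not dominated — it holds its own against P1 at South (12>3); P3 at North (4>2); P4 at South (12>-1); P5 at North (4>1).
P2 strictly dominates P3 — North: 4>2, South: 12>7, East: 5>4, West: 9>8.
P4: dominated, since P1 does at least as well everywhere (North: 7>5, South: 3>-1, East: 5>2, West: 4>3).
P5: dominated, since P1 does at least as well everywhere (North: 7>1, South: 3>-1, East: 5>4, West: 4>0).

P3, P4, P5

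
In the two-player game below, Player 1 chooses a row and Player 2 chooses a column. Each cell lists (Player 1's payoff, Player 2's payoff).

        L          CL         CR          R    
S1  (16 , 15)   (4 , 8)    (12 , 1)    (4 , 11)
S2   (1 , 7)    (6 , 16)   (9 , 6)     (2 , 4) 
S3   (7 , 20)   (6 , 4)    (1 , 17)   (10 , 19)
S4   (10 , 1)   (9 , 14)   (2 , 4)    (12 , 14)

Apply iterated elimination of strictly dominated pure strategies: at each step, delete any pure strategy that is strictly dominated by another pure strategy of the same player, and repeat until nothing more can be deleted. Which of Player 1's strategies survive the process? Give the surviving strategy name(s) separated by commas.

Player 1's strategy S3 is strictly dominated by S4 (L: 10>7, CL: 9>6, CR: 2>1, R: 12>10) and is removed.
Player 2's strategy CR is strictly dominated by CL (S1: 8>1, S2: 16>6, S4: 14>4) and is removed.
Row S2 is eliminated: S4 beats it against every remaining column (L: 10>1, CL: 9>6, R: 12>2).
Among the remaining strategies, none is strictly dominated by another pure strategy of the same player, so the elimination stops.
Surviving strategies — Player 1: {S1, S4}; Player 2: {L, CL, R}.

S1, S4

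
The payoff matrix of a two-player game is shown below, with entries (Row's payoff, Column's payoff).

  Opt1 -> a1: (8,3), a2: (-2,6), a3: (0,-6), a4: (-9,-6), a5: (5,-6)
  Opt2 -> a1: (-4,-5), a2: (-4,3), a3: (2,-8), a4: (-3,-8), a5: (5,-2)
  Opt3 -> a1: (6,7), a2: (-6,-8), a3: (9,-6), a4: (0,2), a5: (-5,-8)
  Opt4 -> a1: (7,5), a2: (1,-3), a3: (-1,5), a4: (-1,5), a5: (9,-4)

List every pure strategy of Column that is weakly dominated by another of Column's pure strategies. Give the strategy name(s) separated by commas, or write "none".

Nothing dominates a1: a2 at Opt3 (7>-8); a3 at Opt1 (3>-6); a4 at Opt1 (3>-6); a5 at Opt1 (3>-6).
a2 is not dominated — it holds its own against a1 at Opt1 (6>3); a3 at Opt1 (6>-6); a4 at Opt1 (6>-6); a5 at Opt1 (6>-6).
a1 weakly dominates a3 — Opt1: 3>-6, Opt2: -5>-8, Opt3: 7>-6, Opt4: 5=5.
a4: dominated, since a1 does at least as well everywhere (Opt1: 3>-6, Opt2: -5>-8, Opt3: 7>2, Opt4: 5=5).
a5: dominated, since a2 does at least as well everywhere (Opt1: 6>-6, Opt2: 3>-2, Opt3: -8=-8, Opt4: -3>-4).

a3, a4, a5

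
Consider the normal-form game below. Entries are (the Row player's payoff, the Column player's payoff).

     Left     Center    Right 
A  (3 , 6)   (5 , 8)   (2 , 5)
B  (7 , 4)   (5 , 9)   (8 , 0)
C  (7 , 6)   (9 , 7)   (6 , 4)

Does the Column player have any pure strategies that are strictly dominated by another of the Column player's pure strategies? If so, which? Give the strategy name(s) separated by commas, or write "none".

Left, Right

Left: dominated, since Center does at least as well everywhere (A: 8>6, B: 9>4, C: 7>6).
Nothing dominates Center: Left at A (8>6); Right at A (8>5).
Left strictly dominates Right — A: 6>5, B: 4>0, C: 6>4.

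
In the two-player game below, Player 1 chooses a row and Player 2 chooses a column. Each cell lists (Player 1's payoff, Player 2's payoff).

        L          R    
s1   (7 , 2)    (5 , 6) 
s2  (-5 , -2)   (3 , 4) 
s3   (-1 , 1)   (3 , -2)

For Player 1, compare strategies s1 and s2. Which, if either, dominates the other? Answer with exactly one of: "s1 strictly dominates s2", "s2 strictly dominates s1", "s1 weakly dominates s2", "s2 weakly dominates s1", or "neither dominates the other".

Compare s1 to s2 across each choice by Player 2: L: 7>-5, R: 5>3.
Every comparison favours s1, so s1 strictly dominates s2.

s1 strictly dominates s2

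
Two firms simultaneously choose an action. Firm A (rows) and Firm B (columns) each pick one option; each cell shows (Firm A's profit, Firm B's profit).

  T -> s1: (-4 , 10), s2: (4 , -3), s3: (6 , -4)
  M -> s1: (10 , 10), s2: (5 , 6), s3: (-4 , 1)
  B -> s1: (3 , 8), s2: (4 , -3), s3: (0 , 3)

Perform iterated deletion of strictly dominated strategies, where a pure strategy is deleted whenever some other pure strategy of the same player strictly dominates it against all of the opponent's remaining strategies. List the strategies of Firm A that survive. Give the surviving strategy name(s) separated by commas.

Firm B's strategy s2 is strictly dominated by s1 (T: 10>-3, M: 10>6, B: 8>-3) and is removed.
For Firm B, s1 strictly dominates s3 on the remaining rows (T: 10>-4, M: 10>1, B: 8>3); eliminate s3.
Row T is eliminated: M beats it against every remaining column (s1: 10>-4).
Firm A's strategy B is strictly dominated by M (s1: 10>3) and is removed.
Among the remaining strategies, none is strictly dominated by another pure strategy of the same player, so the elimination stops.
Surviving strategies — Firm A: {M}; Firm B: {s1}.

M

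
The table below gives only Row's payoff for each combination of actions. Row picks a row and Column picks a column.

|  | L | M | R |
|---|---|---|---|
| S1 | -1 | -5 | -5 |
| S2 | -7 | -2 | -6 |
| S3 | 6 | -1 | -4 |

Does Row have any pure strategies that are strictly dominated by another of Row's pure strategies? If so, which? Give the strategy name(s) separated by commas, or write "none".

S1 is strictly dominated by S3 (L: 6>-1, M: -1>-5, R: -4>-5).
S3 strictly dominates S2 — L: 6>-7, M: -1>-2, R: -4>-6.
S3: no other strategy beats it everywhere (S1 at L (6>-1); S2 at L (6>-7)).

S1, S2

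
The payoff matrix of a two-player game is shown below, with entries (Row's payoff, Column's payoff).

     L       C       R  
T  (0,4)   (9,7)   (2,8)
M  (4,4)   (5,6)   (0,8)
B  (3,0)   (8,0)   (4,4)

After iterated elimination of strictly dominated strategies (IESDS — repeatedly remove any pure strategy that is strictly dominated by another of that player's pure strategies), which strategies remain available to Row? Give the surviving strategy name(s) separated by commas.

B

For Column, R strictly dominates L on the remaining rows (T: 8>4, M: 8>4, B: 4>0); eliminate L.
For Row, T strictly dominates M on the remaining columns (C: 9>5, R: 2>0); eliminate M.
Column's strategy C is strictly dominated by R (T: 8>7, B: 4>0) and is removed.
Row's strategy T is strictly dominated by B (R: 4>2) and is removed.
Among the remaining strategies, none is strictly dominated by another pure strategy of the same player, so the elimination stops.
Surviving strategies — Row: {B}; Column: {R}.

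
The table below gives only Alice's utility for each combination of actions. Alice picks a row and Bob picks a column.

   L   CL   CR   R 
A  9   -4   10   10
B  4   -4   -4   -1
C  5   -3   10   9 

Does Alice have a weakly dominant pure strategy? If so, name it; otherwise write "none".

none

A fails to dominate C at CL (-4<-3).
B fails to dominate A at L (4<9).
C fails to dominate A at L (5<9).
No single strategy dominates all the others.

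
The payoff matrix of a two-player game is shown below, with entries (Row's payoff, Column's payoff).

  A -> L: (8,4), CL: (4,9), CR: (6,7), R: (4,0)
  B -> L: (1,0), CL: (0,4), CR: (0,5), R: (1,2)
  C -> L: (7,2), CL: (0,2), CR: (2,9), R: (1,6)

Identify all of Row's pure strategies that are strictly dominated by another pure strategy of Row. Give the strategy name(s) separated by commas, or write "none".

A: no other strategy beats it everywhere (B at L (8>1); C at L (8>7)).
B is strictly dominated by A (L: 8>1, CL: 4>0, CR: 6>0, R: 4>1).
A strictly dominates C — L: 8>7, CL: 4>0, CR: 6>2, R: 4>1.

B, C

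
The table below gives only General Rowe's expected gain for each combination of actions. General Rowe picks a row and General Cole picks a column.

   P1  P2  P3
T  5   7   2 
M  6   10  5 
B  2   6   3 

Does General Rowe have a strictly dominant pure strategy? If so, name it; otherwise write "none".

M vs T: P1: 6>5, P2: 10>7, P3: 5>2.
M vs B: P1: 6>2, P2: 10>6, P3: 5>3.
M strictly beats every other strategy against every opponent action, so it is strictly dominant.

M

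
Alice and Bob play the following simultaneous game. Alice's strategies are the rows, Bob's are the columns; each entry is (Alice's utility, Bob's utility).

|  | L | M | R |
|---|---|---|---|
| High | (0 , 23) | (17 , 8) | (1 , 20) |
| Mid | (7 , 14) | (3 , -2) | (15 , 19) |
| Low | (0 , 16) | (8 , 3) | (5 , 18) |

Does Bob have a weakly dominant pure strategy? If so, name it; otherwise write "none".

L fails to dominate R at Mid (14<19).
M fails to dominate L at High (8<23).
R fails to dominate L at High (20<23).
No single strategy dominates all the others.

none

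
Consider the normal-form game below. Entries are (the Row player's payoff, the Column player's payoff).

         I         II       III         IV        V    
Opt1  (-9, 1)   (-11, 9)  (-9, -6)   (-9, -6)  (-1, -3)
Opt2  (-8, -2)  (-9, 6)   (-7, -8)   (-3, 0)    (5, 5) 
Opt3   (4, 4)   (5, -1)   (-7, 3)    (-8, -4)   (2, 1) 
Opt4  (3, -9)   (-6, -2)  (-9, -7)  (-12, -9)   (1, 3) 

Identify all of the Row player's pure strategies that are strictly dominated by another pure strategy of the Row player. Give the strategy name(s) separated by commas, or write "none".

Opt1, Opt4

Opt1: dominated, since Opt2 does at least as well everywhere (I: -8>-9, II: -9>-11, III: -7>-9, IV: -3>-9, V: 5>-1).
Opt2 is not dominated — it holds its own against Opt1 at I (-8>-9); Opt3 at III (-7=-7); Opt4 at III (-7>-9).
Opt3: no other strategy beats it everywhere (Opt1 at I (4>-9); Opt2 at I (4>-8); Opt4 at I (4>3)).
Opt3 strictly dominates Opt4 — I: 4>3, II: 5>-6, III: -7>-9, IV: -8>-12, V: 2>1.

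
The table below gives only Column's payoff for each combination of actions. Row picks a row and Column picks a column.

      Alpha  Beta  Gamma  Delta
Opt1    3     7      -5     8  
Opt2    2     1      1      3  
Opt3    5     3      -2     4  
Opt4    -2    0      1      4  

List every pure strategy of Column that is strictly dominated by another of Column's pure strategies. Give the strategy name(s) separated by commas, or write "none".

Alpha is not dominated — it holds its own against Beta at Opt2 (2>1); Gamma at Opt1 (3>-5); Delta at Opt3 (5>4).
Beta: dominated, since Delta does at least as well everywhere (Opt1: 8>7, Opt2: 3>1, Opt3: 4>3, Opt4: 4>0).
Gamma: dominated, since Delta does at least as well everywhere (Opt1: 8>-5, Opt2: 3>1, Opt3: 4>-2, Opt4: 4>1).
Nothing dominates Delta: Alpha at Opt1 (8>3); Beta at Opt1 (8>7); Gamma at Opt1 (8>-5).

Beta, Gamma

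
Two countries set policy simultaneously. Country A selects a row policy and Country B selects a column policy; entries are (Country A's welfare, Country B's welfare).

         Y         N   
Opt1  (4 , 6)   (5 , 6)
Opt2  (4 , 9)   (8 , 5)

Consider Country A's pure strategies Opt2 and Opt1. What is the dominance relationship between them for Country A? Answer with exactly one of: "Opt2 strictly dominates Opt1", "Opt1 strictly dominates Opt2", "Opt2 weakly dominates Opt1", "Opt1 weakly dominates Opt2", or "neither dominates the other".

Compare Opt2 to Opt1 across each opponent action: Y: 4=4, N: 8>5.
Opt2 is at least as good everywhere and strictly better somewhere (tied only at Y), so Opt2 weakly but not strictly dominates Opt1.

Opt2 weakly dominates Opt1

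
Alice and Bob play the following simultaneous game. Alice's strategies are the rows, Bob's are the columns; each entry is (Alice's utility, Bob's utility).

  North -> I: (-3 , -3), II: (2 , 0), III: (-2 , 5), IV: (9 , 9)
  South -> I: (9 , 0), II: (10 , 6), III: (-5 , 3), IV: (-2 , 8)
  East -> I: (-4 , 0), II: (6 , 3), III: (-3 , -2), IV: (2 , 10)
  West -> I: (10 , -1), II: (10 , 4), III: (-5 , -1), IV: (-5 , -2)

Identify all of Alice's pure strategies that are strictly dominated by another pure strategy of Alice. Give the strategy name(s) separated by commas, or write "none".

Nothing dominates North: South at III (-2>-5); East at I (-3>-4); West at III (-2>-5).
South is not dominated — it holds its own against North at I (9>-3); East at I (9>-4); West at II (10=10).
East: no other strategy beats it everywhere (North at II (6>2); South at III (-3>-5); West at III (-3>-5)).
West: no other strategy beats it everywhere (North at I (10>-3); South at I (10>9); East at I (10>-4)).

none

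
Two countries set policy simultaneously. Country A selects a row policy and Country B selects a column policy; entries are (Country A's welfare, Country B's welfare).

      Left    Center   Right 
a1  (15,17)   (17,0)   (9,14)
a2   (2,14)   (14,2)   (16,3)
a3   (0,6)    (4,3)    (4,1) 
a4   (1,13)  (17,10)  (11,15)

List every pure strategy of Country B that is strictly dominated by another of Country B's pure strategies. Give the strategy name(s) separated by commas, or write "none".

Nothing dominates Left: Center at a1 (17>0); Right at a1 (17>14).
Left strictly dominates Center — a1: 17>0, a2: 14>2, a3: 6>3, a4: 13>10.
Right is not dominated — it holds its own against Left at a4 (15>13); Center at a1 (14>0).

Center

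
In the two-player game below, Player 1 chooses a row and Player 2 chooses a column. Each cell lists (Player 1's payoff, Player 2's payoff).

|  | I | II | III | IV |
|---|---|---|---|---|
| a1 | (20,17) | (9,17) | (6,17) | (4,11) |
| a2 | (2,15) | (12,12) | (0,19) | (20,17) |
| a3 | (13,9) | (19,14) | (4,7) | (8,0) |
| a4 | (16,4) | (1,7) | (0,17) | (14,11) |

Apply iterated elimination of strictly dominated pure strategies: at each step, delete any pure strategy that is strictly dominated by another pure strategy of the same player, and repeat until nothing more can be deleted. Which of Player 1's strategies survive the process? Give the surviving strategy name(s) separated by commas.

a1, a3

Column IV is eliminated: III beats it against every remaining row (a1: 17>11, a2: 19>17, a3: 7>0, a4: 17>11).
For Player 1, a3 strictly dominates a2 on the remaining columns (I: 13>2, II: 19>12, III: 4>0); eliminate a2.
Player 1's strategy a4 is strictly dominated by a1 (I: 20>16, II: 9>1, III: 6>0) and is removed.
Among the remaining strategies, none is strictly dominated by another pure strategy of the same player, so the elimination stops.
Surviving strategies — Player 1: {a1, a3}; Player 2: {I, II, III}.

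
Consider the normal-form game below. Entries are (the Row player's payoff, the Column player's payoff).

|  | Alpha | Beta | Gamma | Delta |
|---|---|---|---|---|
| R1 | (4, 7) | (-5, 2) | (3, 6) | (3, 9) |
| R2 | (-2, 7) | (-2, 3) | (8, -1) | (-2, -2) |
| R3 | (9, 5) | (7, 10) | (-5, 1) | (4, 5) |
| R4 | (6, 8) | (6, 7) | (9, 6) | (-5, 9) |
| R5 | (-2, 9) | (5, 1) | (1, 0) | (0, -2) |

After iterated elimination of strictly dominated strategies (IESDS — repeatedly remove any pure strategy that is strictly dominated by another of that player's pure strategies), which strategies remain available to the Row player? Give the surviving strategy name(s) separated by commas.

For the Column player, Alpha strictly dominates Gamma on the remaining rows (R1: 7>6, R2: 7>-1, R3: 5>1, R4: 8>6, R5: 9>0); eliminate Gamma.
For the Row player, R3 strictly dominates R1 on the remaining columns (Alpha: 9>4, Beta: 7>-5, Delta: 4>3); eliminate R1.
Row R2 is eliminated: R3 beats it against every remaining column (Alpha: 9>-2, Beta: 7>-2, Delta: 4>-2).
The Row player's strategy R4 is strictly dominated by R3 (Alpha: 9>6, Beta: 7>6, Delta: 4>-5) and is removed.
Row R5 is eliminated: R3 beats it against every remaining column (Alpha: 9>-2, Beta: 7>5, Delta: 4>0).
The Column player's strategy Alpha is strictly dominated by Beta (R3: 10>5) and is removed.
The Column player's strategy Delta is strictly dominated by Beta (R3: 10>5) and is removed.
Among the remaining strategies, none is strictly dominated by another pure strategy of the same player, so the elimination stops.
Surviving strategies — the Row player: {R3}; the Column player: {Beta}.

R3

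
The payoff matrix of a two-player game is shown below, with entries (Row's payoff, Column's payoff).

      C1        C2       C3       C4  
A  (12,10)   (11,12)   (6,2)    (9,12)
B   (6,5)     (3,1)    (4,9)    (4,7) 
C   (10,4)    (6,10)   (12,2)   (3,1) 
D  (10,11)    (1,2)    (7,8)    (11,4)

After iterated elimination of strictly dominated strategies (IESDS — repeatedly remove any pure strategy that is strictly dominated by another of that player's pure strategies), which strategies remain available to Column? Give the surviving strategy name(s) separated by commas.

C1, C2, C4

For Row, A strictly dominates B on the remaining columns (C1: 12>6, C2: 11>3, C3: 6>4, C4: 9>4); eliminate B.
For Column, C1 strictly dominates C3 on the remaining rows (A: 10>2, C: 4>2, D: 11>8); eliminate C3.
Row's strategy C is strictly dominated by A (C1: 12>10, C2: 11>6, C4: 9>3) and is removed.
Among the remaining strategies, none is strictly dominated by another pure strategy of the same player, so the elimination stops.
Surviving strategies — Row: {A, D}; Column: {C1, C2, C4}.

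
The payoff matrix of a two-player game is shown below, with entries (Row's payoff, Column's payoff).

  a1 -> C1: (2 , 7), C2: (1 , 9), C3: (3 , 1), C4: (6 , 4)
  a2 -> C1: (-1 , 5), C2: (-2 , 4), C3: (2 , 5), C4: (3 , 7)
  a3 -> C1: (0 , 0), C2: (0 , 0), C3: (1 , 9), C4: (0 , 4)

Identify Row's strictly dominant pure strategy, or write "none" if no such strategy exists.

a1

a1 vs a2: C1: 2>-1, C2: 1>-2, C3: 3>2, C4: 6>3.
a1 vs a3: C1: 2>0, C2: 1>0, C3: 3>1, C4: 6>0.
a1 strictly beats every other strategy against every opponent action, so it is strictly dominant.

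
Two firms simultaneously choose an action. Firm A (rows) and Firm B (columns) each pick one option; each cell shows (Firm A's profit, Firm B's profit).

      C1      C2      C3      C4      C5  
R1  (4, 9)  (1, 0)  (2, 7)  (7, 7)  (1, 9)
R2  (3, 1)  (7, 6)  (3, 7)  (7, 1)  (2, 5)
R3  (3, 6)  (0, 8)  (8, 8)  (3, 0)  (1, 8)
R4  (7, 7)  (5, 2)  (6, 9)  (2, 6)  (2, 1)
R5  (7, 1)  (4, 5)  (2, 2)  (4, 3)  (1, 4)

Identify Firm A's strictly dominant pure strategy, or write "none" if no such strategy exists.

R1 fails to dominate R2 at C2 (1<7).
R2 fails to dominate R1 at C1 (3<4).
R3 fails to dominate R1 at C1 (3<4).
R4 fails to dominate R1 at C4 (2<7).
R5 fails to dominate R1 at C3 (2=2).
No single strategy dominates all the others.

none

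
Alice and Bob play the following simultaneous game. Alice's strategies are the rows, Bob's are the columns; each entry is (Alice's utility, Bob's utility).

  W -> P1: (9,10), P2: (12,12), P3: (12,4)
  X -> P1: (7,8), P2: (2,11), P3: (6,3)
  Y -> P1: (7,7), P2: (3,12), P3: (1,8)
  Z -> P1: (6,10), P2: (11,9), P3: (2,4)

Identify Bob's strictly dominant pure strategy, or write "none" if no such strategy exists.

P1 fails to dominate P2 at W (10<12).
P2 fails to dominate P1 at Z (9<10).
P3 fails to dominate P1 at W (4<10).
No single strategy dominates all the others.

none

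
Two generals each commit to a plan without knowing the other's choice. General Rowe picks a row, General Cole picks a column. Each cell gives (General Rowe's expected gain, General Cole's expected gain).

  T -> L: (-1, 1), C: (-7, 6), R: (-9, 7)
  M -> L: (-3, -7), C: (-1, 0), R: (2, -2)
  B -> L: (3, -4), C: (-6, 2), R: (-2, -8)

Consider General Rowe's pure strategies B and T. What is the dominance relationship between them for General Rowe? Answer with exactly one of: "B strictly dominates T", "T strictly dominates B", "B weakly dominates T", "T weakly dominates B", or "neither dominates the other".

B strictly dominates T

B's payoffs vs T's, by General Cole's action — L: 3>-1, C: -6>-7, R: -2>-9.
B gives a strictly higher payoff against each choice by General Cole, so B strictly dominates T.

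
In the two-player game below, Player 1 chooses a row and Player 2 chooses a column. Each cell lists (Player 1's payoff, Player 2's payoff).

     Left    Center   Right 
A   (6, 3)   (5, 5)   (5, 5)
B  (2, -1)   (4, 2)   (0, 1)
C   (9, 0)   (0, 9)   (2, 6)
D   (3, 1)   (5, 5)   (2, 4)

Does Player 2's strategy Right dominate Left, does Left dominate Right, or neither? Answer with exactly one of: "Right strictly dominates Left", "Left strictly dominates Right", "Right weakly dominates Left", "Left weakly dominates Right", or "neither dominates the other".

Right's payoffs vs Left's, by Player 1's action — A: 5>3, B: 1>-1, C: 6>0, D: 4>1.
Right gives a strictly higher payoff against every action of Player 1, so Right strictly dominates Left.

Right strictly dominates Left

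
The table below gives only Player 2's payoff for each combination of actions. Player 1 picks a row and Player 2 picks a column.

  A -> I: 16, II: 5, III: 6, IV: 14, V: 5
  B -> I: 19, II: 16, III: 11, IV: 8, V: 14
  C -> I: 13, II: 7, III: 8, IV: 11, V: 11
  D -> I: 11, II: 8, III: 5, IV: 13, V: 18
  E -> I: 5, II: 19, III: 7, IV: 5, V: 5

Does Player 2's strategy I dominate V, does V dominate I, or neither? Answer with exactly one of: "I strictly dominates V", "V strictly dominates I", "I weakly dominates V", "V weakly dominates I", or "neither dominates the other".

I's payoffs vs V's, by Player 1's action — A: 16>5, B: 19>14, C: 13>11, D: 11<18, E: 5=5.
I does better at A, B, C but worse at D; neither strategy dominates the other.

neither dominates the other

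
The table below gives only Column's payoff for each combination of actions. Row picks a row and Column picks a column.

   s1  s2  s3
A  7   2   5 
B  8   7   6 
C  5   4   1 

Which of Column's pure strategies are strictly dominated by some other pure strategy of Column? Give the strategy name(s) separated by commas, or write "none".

s1: no other strategy beats it everywhere (s2 at A (7>2); s3 at A (7>5)).
s1 strictly dominates s2 — A: 7>2, B: 8>7, C: 5>4.
s3 is strictly dominated by s1 (A: 7>5, B: 8>6, C: 5>1).

s2, s3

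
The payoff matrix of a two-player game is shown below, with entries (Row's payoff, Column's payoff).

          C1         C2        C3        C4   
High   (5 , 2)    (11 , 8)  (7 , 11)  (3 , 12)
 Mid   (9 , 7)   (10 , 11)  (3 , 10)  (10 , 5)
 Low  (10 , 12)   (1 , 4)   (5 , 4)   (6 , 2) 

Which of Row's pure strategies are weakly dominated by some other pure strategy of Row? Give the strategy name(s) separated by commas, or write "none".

High: no other strategy beats it everywhere (Mid at C2 (11>10); Low at C2 (11>1)).
Mid: no other strategy beats it everywhere (High at C1 (9>5); Low at C2 (10>1)).
Low is not dominated — it holds its own against High at C1 (10>5); Mid at C1 (10>9).

none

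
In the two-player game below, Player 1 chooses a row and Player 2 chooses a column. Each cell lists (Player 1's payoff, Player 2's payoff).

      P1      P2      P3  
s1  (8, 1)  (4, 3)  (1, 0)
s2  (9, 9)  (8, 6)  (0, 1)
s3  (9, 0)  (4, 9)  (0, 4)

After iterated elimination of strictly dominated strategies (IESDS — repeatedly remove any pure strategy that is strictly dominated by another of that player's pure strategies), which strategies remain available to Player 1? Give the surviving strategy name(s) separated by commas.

For Player 2, P2 strictly dominates P3 on the remaining rows (s1: 3>0, s2: 6>1, s3: 9>4); eliminate P3.
For Player 1, s2 strictly dominates s1 on the remaining columns (P1: 9>8, P2: 8>4); eliminate s1.
Among the remaining strategies, none is strictly dominated by another pure strategy of the same player, so the elimination stops.
Surviving strategies — Player 1: {s2, s3}; Player 2: {P1, P2}.

s2, s3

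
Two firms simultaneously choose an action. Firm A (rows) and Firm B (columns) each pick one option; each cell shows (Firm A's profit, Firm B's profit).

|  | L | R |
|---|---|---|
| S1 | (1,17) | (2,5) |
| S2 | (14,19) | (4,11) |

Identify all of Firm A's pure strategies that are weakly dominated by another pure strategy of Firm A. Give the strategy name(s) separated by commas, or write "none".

S1

S2 weakly dominates S1 — L: 14>1, R: 4>2.
S2: no other strategy beats it everywhere (S1 at L (14>1)).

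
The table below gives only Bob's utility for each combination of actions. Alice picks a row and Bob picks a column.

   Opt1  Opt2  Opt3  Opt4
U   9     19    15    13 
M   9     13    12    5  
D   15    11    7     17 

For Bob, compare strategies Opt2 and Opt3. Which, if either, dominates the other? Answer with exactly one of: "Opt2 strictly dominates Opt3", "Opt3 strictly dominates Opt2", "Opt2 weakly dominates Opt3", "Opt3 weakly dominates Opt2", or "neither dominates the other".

Opt2 strictly dominates Opt3

Opt2's payoffs vs Opt3's, by Alice's action — U: 19>15, M: 13>12, D: 11>7.
Every comparison favours Opt2, so Opt2 strictly dominates Opt3.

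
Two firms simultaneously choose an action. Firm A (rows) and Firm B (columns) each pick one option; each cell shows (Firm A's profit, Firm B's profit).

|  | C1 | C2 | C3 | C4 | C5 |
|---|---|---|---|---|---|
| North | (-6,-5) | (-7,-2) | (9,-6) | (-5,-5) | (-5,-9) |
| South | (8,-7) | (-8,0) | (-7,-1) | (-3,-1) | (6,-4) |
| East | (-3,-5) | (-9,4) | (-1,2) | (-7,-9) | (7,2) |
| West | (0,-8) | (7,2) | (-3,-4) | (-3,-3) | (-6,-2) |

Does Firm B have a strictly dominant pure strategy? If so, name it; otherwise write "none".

C2

C2 vs C1: North: -2>-5, South: 0>-7, East: 4>-5, West: 2>-8.
C2 vs C3: North: -2>-6, South: 0>-1, East: 4>2, West: 2>-4.
C2 vs C4: North: -2>-5, South: 0>-1, East: 4>-9, West: 2>-3.
C2 vs C5: North: -2>-9, South: 0>-4, East: 4>2, West: 2>-2.
C2 strictly beats every other strategy against every opponent action, so it is strictly dominant.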